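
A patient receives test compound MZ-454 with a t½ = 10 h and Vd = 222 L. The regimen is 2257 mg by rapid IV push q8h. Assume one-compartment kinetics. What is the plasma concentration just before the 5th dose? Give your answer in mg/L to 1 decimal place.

12.2 mg/L

f = (1/2)^(τ/t½) = (1/2)^(8/10) ≈ 0.5743.
C₀ = D/Vd = 2257/222 ≈ 10.167 mg/L.
Before the 5th dose, 4 doses have been given. Superposition: Cmin = C₀·(f + f² + … + f^4).
≈ 10.167 × (0.5743 + 0.3298 + 0.1894 + 0.1088) ≈ 10.167 × 1.2023 ≈ 12.224 mg/L.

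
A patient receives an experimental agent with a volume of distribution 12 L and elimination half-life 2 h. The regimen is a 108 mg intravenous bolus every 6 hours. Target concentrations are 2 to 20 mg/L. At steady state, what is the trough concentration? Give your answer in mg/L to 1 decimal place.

τ = 6 h = 3 half-lives, so f = (1/2)^3 = 0.125.
Accumulation ratio R = 1/(1 − f) = 1/0.875 = 8/7.
Single-dose peak C₀ = D/Vd = 108/12 = 9 mg/L.
Steady-state peak Cmax,ss = C₀·R = 9 × 8/7 ≈ 10.286 mg/L.
Steady-state trough Cmin,ss = Cmax,ss·f ≈ 10.286 × 0.125 ≈ 1.286 mg/L.
Trough 1.3 mg/L vs MEC 2 mg/L: subtherapeutic.

1.3 mg/L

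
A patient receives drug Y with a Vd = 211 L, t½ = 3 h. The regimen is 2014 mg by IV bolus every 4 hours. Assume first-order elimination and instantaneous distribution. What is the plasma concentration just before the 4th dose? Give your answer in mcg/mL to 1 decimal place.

f = (1/2)^(τ/t½) = (1/2)^(4/3) ≈ 0.3969.
C₀ = D/Vd = 2014/211 ≈ 9.545 mcg/mL.
Before the 4th dose, 3 doses have been given. Superposition: Cmin = C₀·(f + f² + … + f^3).
≈ 9.545 × (0.3969 + 0.1575 + 0.0625) ≈ 9.545 × 0.6169 ≈ 5.888 mcg/mL.

5.9 mcg/mL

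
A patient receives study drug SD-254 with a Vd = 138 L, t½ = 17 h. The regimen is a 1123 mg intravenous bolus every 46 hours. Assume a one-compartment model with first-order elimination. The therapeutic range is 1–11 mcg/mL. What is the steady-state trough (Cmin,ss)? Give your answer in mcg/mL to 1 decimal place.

1.5 mcg/mL

Over one 46-h interval, 46/17 ≈ 2.7059 half-lives elapse, leaving f ≈ 0.1533 of each dose.
Each bolus raises the concentration by D/Vd = 1123/138 ≈ 8.138 mcg/mL.
Steady-state trough Cmin,ss = C₀·f/(1−f) ≈ 8.138 × 0.1533/0.8467 ≈ 1.473 mcg/mL.
Trough 1.5 mcg/mL vs MEC 1 mcg/mL: adequate.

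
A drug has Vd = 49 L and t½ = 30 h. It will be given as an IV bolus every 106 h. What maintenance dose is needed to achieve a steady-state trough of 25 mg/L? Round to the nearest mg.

12958 mg

τ/t½ = 106/30 ≈ 3.5333, so f = (1/2)^(106/30) ≈ 0.086370.
Cmin,ss = (D/Vd)·f/(1−f), so D = Cmin,ss·Vd·(1−f)/f.
D = 25 × 49 × (1−f)/f ≈ 25 × 49 × 10.57809 ≈ 12958.16 mg.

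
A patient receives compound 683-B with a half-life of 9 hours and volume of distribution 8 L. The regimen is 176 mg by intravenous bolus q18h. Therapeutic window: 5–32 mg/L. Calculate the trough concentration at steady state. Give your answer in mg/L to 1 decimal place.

The dosing interval is 2 half-lives, so f = 2^(−2) = 0.25.
Accumulation ratio R = 1/(1 − f) = 1/0.75 = 4/3.
Single-dose peak C₀ = D/Vd = 176/8 = 22 mg/L.
Steady-state peak Cmax,ss = C₀·R = 22 × 4/3 ≈ 29.333 mg/L.
Steady-state trough Cmin,ss = Cmax,ss·f ≈ 29.333 × 0.25 ≈ 7.333 mg/L.
Trough 7.3 mg/L vs MEC 5 mg/L: adequate.

7.3 mg/L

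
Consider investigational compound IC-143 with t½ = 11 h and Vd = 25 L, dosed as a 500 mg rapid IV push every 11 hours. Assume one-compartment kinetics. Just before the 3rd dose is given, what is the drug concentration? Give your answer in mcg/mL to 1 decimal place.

f = (1/2)^(τ/t½) = (1/2)^(11/11) ≈ 0.5000.
C₀ = D/Vd = 500/25 ≈ 20.000 mcg/mL.
Before the 3rd dose, 2 doses have been given. Superposition: Cmin = C₀·(f + f²).
≈ 20.000 × (0.5000 + 0.2500) ≈ 20.000 × 0.7500 ≈ 15.000 mcg/mL.

15.0 mcg/mL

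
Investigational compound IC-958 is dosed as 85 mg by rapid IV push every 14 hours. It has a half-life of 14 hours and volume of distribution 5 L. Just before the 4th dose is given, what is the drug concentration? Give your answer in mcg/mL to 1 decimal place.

f = (1/2)^(τ/t½) = (1/2)^(14/14) ≈ 0.5000.
C₀ = D/Vd = 85/5 ≈ 17.000 mcg/mL.
Before the 4th dose, 3 doses have been given. Superposition: Cmin = C₀·(f + f² + … + f^3).
≈ 17.000 × (0.5000 + 0.2500 + 0.1250) ≈ 17.000 × 0.8750 ≈ 14.875 mcg/mL.

14.9 mcg/mL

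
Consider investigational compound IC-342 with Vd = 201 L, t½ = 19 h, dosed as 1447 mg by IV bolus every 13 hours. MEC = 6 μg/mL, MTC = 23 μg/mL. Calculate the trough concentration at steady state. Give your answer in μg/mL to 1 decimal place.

τ/t½ = 13/19 ≈ 0.68421, so fraction remaining f = (1/2)^(13/19) ≈ 0.6223.
At steady state, accumulation factor R = 1/(1 − e^(−kτ)) ≈ 2.6476.
Each bolus raises the concentration by D/Vd = 1447/201 ≈ 7.199 μg/mL.
Cmax,ss = C₀/(1 − f) ≈ 7.199/0.3777 ≈ 19.060 μg/mL.
One interval later, Cmin,ss = Cmax,ss·e^(−kτ) ≈ 19.060 × 0.6223 ≈ 11.861 μg/mL.
Trough 11.9 μg/mL vs MEC 6 μg/mL: adequate.

11.9 μg/mL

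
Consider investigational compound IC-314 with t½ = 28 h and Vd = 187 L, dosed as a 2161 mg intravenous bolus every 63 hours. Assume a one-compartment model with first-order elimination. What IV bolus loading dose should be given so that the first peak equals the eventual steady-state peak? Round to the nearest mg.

2736 mg

f = (1/2)^(63/28) ≈ 0.210224; accumulation ratio R = 1/(1−f) ≈ 1.26618.
Loading dose to hit Cmax,ss on first dose: D_load = D_maint·R ≈ 2161 × 1.26618 ≈ 2736.21 mg.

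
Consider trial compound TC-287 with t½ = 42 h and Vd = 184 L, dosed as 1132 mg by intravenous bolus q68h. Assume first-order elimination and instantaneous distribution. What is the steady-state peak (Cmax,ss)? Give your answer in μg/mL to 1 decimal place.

Over one 68-h interval, 68/42 ≈ 1.619 half-lives elapse, leaving f ≈ 0.3256 of each dose.
At steady state, accumulation factor R = 1/(1 − e^(−kτ)) ≈ 1.4828.
Single-dose peak C₀ = D/Vd = 1132/184 ≈ 6.152 μg/mL.
Steady-state peak Cmax,ss = C₀·R ≈ 6.152 × 1.4828 ≈ 9.122 μg/mL.

9.1 μg/mL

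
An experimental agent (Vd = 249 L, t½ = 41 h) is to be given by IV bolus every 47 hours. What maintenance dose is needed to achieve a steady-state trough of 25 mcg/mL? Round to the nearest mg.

τ/t½ = 47/41 ≈ 1.1463, so f = (1/2)^(47/41) ≈ 0.451769.
Cmin,ss = (D/Vd)·f/(1−f), so D = Cmin,ss·Vd·(1−f)/f.
D = 25 × 249 × (1−f)/f ≈ 25 × 249 × 1.21352 ≈ 7554.16 mg.

7554 mg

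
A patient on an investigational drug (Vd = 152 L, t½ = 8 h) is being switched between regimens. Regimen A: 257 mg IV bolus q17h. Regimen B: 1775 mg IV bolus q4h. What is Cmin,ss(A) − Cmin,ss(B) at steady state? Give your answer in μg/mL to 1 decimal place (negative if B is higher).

-27.7 μg/mL

Regimen A: f = (1/2)^(17/8) ≈ 0.2293; Cmin,ss = (257/152)·f/(1−f) ≈ 0.503 μg/mL.
Regimen B: f = (1/2)^(4/8) ≈ 0.7071; Cmin,ss = (1775/152)·f/(1−f) ≈ 28.191 μg/mL.
Difference ≈ 0.503 − 28.191 ≈ -27.688 μg/mL.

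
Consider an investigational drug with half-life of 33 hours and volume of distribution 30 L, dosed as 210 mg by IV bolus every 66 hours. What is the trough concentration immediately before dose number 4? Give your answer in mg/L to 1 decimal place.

2.3 mg/L

f = (1/2)^(τ/t½) = (1/2)^(66/33) ≈ 0.2500.
C₀ = D/Vd = 210/30 ≈ 7.000 mg/L.
Before the 4th dose, 3 doses have been given. Superposition: Cmin = C₀·(f + f² + … + f^3).
≈ 7.000 × (0.2500 + 0.0625 + 0.0156) ≈ 7.000 × 0.3281 ≈ 2.297 mg/L.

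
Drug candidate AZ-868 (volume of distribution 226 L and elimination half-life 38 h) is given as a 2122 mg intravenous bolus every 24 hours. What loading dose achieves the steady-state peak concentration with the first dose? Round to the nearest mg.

f = (1/2)^(24/38) ≈ 0.645470; accumulation ratio R = 1/(1−f) ≈ 2.82064.
Loading dose to hit Cmax,ss on first dose: D_load = D_maint·R ≈ 2122 × 2.82064 ≈ 5985.40 mg.

5985 mg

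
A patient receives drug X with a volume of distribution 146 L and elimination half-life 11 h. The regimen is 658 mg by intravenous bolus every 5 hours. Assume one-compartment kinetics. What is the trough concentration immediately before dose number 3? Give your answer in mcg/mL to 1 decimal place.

5.7 mcg/mL

f = (1/2)^(τ/t½) = (1/2)^(5/11) ≈ 0.7297.
C₀ = D/Vd = 658/146 ≈ 4.507 mcg/mL.
Before the 3rd dose, 2 doses have been given. Superposition: Cmin = C₀·(f + f²).
≈ 4.507 × (0.7297 + 0.5325) ≈ 4.507 × 1.2622 ≈ 5.689 mcg/mL.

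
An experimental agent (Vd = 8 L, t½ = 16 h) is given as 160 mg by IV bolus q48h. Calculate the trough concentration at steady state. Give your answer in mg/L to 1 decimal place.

2.9 mg/L

The dosing interval is 3 half-lives, so f = 2^(−3) = 0.125.
At steady state, R = 1/(1 − 0.125) = 8/7.
Single-dose peak C₀ = D/Vd = 160/8 = 20 mg/L.
Steady-state peak Cmax,ss = C₀·R = 20 × 8/7 ≈ 22.857 mg/L.
Steady-state trough Cmin,ss = Cmax,ss·f ≈ 22.857 × 0.125 ≈ 2.857 mg/L.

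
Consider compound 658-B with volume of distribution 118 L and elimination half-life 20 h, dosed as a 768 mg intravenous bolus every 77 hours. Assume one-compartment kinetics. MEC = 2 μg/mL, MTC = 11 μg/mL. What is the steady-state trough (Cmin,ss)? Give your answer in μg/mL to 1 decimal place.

τ/t½ = 77/20 ≈ 3.85, so fraction remaining f = (1/2)^(77/20) ≈ 0.0693.
Accumulation ratio R = 1/(1 − f) ≈ 1/0.9307 ≈ 1.0745.
Each bolus raises the concentration by D/Vd = 768/118 ≈ 6.508 μg/mL.
Cmax,ss = C₀/(1 − f) ≈ 6.508/0.9307 ≈ 6.993 μg/mL.
Steady-state trough Cmin,ss = Cmax,ss·f ≈ 6.993 × 0.0693 ≈ 0.485 μg/mL.
Trough 0.5 μg/mL vs MEC 2 μg/mL: subtherapeutic.

0.5 μg/mL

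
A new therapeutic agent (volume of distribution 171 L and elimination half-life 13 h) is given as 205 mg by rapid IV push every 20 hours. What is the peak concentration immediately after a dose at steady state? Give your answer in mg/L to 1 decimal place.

1.8 mg/L

Over one 20-h interval, 20/13 ≈ 1.5385 half-lives elapse, leaving f ≈ 0.3443 of each dose.
At steady state, accumulation factor R = 1/(1 − e^(−kτ)) ≈ 1.5251.
Each bolus raises the concentration by D/Vd = 205/171 ≈ 1.199 mg/L.
Steady-state peak Cmax,ss = C₀·R ≈ 1.199 × 1.5251 ≈ 1.829 mg/L.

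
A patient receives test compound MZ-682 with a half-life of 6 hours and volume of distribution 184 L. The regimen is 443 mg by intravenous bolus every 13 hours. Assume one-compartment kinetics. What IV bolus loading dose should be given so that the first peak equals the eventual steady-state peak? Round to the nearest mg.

570 mg

f = (1/2)^(13/6) ≈ 0.222725; accumulation ratio R = 1/(1−f) ≈ 1.28655.
Loading dose to hit Cmax,ss on first dose: D_load = D_maint·R ≈ 443 × 1.28655 ≈ 569.94 mg.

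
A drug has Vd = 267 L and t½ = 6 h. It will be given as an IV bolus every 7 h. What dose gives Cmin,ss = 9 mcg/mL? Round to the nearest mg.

2992 mg

τ/t½ = 7/6 ≈ 1.1667, so f = (1/2)^(7/6) ≈ 0.445449.
Cmin,ss = (D/Vd)·f/(1−f), so D = Cmin,ss·Vd·(1−f)/f.
D = 9 × 267 × (1−f)/f ≈ 9 × 267 × 1.24493 ≈ 2991.57 mg.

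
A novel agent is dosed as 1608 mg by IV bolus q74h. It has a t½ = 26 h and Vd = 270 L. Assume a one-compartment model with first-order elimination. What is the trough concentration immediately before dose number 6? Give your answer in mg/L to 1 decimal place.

f = (1/2)^(τ/t½) = (1/2)^(74/26) ≈ 0.1391.
C₀ = D/Vd = 1608/270 ≈ 5.956 mg/L.
Before the 6th dose, 5 doses have been given. Superposition: Cmin = C₀·(f + f² + … + f^5).
≈ 5.956 × (0.1391 + 0.0193 + 0.0027 + 0.0004 + 0.0001) ≈ 5.956 × 0.1616 ≈ 0.962 mg/L.

1.0 mg/L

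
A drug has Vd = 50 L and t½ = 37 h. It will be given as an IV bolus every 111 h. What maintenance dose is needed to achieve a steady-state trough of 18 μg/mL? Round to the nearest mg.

6300 mg

τ/t½ = 111/37 ≈ 3, so f = (1/2)^(111/37) ≈ 0.125000.
Cmin,ss = (D/Vd)·f/(1−f), so D = Cmin,ss·Vd·(1−f)/f.
D = 18 × 50 × (1−f)/f ≈ 18 × 50 × 7.00000 ≈ 6300.00 mg.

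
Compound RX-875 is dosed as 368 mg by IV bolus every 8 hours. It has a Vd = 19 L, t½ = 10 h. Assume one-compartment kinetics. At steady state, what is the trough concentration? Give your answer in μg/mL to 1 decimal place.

26.1 μg/mL

Over one 8-h interval, 8/10 ≈ 0.8 half-lives elapse, leaving f ≈ 0.5743 of each dose.
Accumulation ratio R = 1/(1 − f) ≈ 1/0.4257 ≈ 2.3491.
Single-dose peak C₀ = D/Vd = 368/19 ≈ 19.368 μg/mL.
Cmax,ss = C₀/(1 − f) ≈ 19.368/0.4257 ≈ 45.497 μg/mL.
Steady-state trough Cmin,ss = Cmax,ss·f ≈ 45.497 × 0.5743 ≈ 26.129 μg/mL.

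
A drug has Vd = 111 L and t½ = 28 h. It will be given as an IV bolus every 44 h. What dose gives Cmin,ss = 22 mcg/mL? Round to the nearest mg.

4816 mg

τ/t½ = 44/28 ≈ 1.5714, so f = (1/2)^(44/28) ≈ 0.336475.
Cmin,ss = (D/Vd)·f/(1−f), so D = Cmin,ss·Vd·(1−f)/f.
D = 22 × 111 × (1−f)/f ≈ 22 × 111 × 1.97199 ≈ 4815.60 mg.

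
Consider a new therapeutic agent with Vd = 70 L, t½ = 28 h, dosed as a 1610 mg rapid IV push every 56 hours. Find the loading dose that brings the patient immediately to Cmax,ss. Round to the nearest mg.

f = (1/2)^(56/28) ≈ 0.250000; accumulation ratio R = 1/(1−f) ≈ 1.33333.
Loading dose to hit Cmax,ss on first dose: D_load = D_maint·R ≈ 1610 × 1.33333 ≈ 2146.66 mg.

2147 mg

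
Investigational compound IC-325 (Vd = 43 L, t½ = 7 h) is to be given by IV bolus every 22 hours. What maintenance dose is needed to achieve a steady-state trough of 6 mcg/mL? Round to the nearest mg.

2021 mg

τ/t½ = 22/7 ≈ 3.1429, so f = (1/2)^(22/7) ≈ 0.113215.
Cmin,ss = (D/Vd)·f/(1−f), so D = Cmin,ss·Vd·(1−f)/f.
D = 6 × 43 × (1−f)/f ≈ 6 × 43 × 7.83275 ≈ 2020.85 mg.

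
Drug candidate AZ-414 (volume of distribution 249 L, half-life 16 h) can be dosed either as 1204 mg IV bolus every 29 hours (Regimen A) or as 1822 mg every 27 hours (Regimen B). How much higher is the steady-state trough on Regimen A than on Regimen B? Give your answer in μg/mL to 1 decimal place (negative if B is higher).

Regimen A: f = (1/2)^(29/16) ≈ 0.2847; Cmin,ss = (1204/249)·f/(1−f) ≈ 1.925 μg/mL.
Regimen B: f = (1/2)^(27/16) ≈ 0.3105; Cmin,ss = (1822/249)·f/(1−f) ≈ 3.295 μg/mL.
Difference ≈ 1.925 − 3.295 ≈ -1.370 μg/mL.

-1.4 μg/mL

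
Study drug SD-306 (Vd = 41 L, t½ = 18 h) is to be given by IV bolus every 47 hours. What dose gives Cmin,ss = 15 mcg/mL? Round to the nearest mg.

3142 mg

τ/t½ = 47/18 ≈ 2.6111, so f = (1/2)^(47/18) ≈ 0.163673.
Cmin,ss = (D/Vd)·f/(1−f), so D = Cmin,ss·Vd·(1−f)/f.
D = 15 × 41 × (1−f)/f ≈ 15 × 41 × 5.10974 ≈ 3142.49 mg.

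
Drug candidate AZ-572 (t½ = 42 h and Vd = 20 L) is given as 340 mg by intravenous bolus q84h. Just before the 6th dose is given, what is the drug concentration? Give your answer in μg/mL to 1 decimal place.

f = (1/2)^(τ/t½) = (1/2)^(84/42) ≈ 0.2500.
C₀ = D/Vd = 340/20 ≈ 17.000 μg/mL.
Before the 6th dose, 5 doses have been given. Superposition: Cmin = C₀·(f + f² + … + f^5).
≈ 17.000 × (0.2500 + 0.0625 + 0.0156 + 0.0039 + 0.0010) ≈ 17.000 × 0.3330 ≈ 5.661 μg/mL.

5.7 μg/mL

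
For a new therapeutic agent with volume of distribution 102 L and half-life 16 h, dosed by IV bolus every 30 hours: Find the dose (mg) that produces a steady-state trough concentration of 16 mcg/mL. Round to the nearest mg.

4354 mg

τ/t½ = 30/16 ≈ 1.875, so f = (1/2)^(30/16) ≈ 0.272627.
Cmin,ss = (D/Vd)·f/(1−f), so D = Cmin,ss·Vd·(1−f)/f.
D = 16 × 102 × (1−f)/f ≈ 16 × 102 × 2.66802 ≈ 4354.21 mg.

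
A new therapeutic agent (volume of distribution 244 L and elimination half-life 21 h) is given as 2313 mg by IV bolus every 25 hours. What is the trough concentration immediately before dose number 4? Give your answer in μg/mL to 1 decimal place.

f = (1/2)^(τ/t½) = (1/2)^(25/21) ≈ 0.4382.
C₀ = D/Vd = 2313/244 ≈ 9.480 μg/mL.
Before the 4th dose, 3 doses have been given. Superposition: Cmin = C₀·(f + f² + … + f^3).
≈ 9.480 × (0.4382 + 0.1920 + 0.0841) ≈ 9.480 × 0.7143 ≈ 6.772 μg/mL.

6.8 μg/mL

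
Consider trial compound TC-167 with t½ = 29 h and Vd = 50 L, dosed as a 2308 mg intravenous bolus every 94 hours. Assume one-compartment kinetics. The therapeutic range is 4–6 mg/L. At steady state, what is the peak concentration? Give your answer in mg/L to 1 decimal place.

k = ln2/t½ = ln2/29 ≈ 0.023902 h⁻¹; fraction remaining f = e^(−kτ) = e^(−0.023902×94) ≈ 0.1057.
Accumulation ratio R = 1/(1 − f) ≈ 1/0.8943 ≈ 1.1182.
Each bolus raises the concentration by D/Vd = 2308/50 ≈ 46.160 mg/L.
Steady-state peak Cmax,ss = C₀·R ≈ 46.160 × 1.1182 ≈ 51.616 mg/L.
Peak 51.6 mg/L vs MTC 6 mg/L: exceeds toxic threshold.

51.6 mg/L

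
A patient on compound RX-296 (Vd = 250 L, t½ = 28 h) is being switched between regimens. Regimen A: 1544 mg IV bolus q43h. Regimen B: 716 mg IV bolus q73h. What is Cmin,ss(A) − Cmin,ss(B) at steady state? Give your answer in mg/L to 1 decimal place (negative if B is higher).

2.7 mg/L

Regimen A: f = (1/2)^(43/28) ≈ 0.3449; Cmin,ss = (1544/250)·f/(1−f) ≈ 3.252 mg/L.
Regimen B: f = (1/2)^(73/28) ≈ 0.1641; Cmin,ss = (716/250)·f/(1−f) ≈ 0.562 mg/L.
Difference ≈ 3.252 − 0.562 ≈ 2.690 mg/L.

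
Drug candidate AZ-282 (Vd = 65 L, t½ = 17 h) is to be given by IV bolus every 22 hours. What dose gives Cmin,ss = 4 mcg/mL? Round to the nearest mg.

378 mg

τ/t½ = 22/17 ≈ 1.2941, so f = (1/2)^(22/17) ≈ 0.407785.
Cmin,ss = (D/Vd)·f/(1−f), so D = Cmin,ss·Vd·(1−f)/f.
D = 4 × 65 × (1−f)/f ≈ 4 × 65 × 1.45227 ≈ 377.59 mg.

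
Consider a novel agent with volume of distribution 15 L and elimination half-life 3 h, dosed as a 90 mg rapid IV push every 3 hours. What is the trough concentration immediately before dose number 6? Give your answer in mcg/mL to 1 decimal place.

5.8 mcg/mL

f = (1/2)^(τ/t½) = (1/2)^(3/3) ≈ 0.5000.
C₀ = D/Vd = 90/15 ≈ 6.000 mcg/mL.
Before the 6th dose, 5 doses have been given. Superposition: Cmin = C₀·(f + f² + … + f^5).
≈ 6.000 × (0.5000 + 0.2500 + 0.1250 + 0.0625 + 0.0313) ≈ 6.000 × 0.9688 ≈ 5.813 mcg/mL.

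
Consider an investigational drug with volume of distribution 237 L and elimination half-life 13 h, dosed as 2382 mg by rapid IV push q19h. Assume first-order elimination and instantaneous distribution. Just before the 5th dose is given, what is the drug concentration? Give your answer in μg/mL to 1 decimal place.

f = (1/2)^(τ/t½) = (1/2)^(19/13) ≈ 0.3631.
C₀ = D/Vd = 2382/237 ≈ 10.051 μg/mL.
Before the 5th dose, 4 doses have been given. Superposition: Cmin = C₀·(f + f² + … + f^4).
≈ 10.051 × (0.3631 + 0.1318 + 0.0479 + 0.0174) ≈ 10.051 × 0.5602 ≈ 5.631 μg/mL.

5.6 μg/mL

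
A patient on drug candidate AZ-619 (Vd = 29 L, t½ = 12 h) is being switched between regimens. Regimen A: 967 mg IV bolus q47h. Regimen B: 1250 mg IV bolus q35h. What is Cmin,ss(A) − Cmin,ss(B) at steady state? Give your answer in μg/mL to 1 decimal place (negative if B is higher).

Regimen A: f = (1/2)^(47/12) ≈ 0.0662; Cmin,ss = (967/29)·f/(1−f) ≈ 2.364 μg/mL.
Regimen B: f = (1/2)^(35/12) ≈ 0.1324; Cmin,ss = (1250/29)·f/(1−f) ≈ 6.578 μg/mL.
Difference ≈ 2.364 − 6.578 ≈ -4.214 μg/mL.

-4.2 μg/mL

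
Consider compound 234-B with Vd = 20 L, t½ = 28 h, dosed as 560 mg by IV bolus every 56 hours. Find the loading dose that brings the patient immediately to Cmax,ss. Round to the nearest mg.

747 mg

f = (1/2)^(56/28) ≈ 0.250000; accumulation ratio R = 1/(1−f) ≈ 1.33333.
Loading dose to hit Cmax,ss on first dose: D_load = D_maint·R ≈ 560 × 1.33333 ≈ 746.66 mg.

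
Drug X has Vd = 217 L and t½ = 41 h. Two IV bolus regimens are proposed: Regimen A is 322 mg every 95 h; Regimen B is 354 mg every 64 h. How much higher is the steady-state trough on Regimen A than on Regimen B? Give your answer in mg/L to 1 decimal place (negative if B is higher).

-0.5 mg/L

Regimen A: f = (1/2)^(95/41) ≈ 0.2007; Cmin,ss = (322/217)·f/(1−f) ≈ 0.373 mg/L.
Regimen B: f = (1/2)^(64/41) ≈ 0.3389; Cmin,ss = (354/217)·f/(1−f) ≈ 0.836 mg/L.
Difference ≈ 0.373 − 0.836 ≈ -0.463 mg/L.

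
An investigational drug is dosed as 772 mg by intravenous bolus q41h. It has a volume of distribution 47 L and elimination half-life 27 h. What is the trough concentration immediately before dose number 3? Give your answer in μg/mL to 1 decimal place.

7.7 μg/mL

f = (1/2)^(τ/t½) = (1/2)^(41/27) ≈ 0.3490.
C₀ = D/Vd = 772/47 ≈ 16.426 μg/mL.
Before the 3rd dose, 2 doses have been given. Superposition: Cmin = C₀·(f + f²).
≈ 16.426 × (0.3490 + 0.1218) ≈ 16.426 × 0.4708 ≈ 7.733 μg/mL.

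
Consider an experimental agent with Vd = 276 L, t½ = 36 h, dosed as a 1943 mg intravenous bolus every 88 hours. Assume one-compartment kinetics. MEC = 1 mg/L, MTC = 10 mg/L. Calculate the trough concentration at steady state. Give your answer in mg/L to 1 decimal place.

τ/t½ = 88/36 ≈ 2.4444, so fraction remaining f = (1/2)^(88/36) ≈ 0.1837.
Each bolus raises the concentration by D/Vd = 1943/276 ≈ 7.040 mg/L.
Steady-state trough Cmin,ss = C₀·f/(1−f) ≈ 7.040 × 0.1837/0.8163 ≈ 1.584 mg/L.
Trough 1.6 mg/L vs MEC 1 mg/L: adequate.

1.6 mg/L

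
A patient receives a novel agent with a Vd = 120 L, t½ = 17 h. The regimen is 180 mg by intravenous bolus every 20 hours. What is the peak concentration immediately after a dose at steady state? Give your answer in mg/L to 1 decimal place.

k = ln2/t½ = ln2/17 ≈ 0.040773 h⁻¹; fraction remaining f = e^(−kτ) = e^(−0.040773×20) ≈ 0.4424.
Accumulation ratio R = 1/(1 − f) ≈ 1/0.5576 ≈ 1.7934.
Single-dose peak C₀ = D/Vd = 180/120 ≈ 1.500 mg/L.
Steady-state peak Cmax,ss = C₀·R ≈ 1.500 × 1.7934 ≈ 2.690 mg/L.

2.7 mg/L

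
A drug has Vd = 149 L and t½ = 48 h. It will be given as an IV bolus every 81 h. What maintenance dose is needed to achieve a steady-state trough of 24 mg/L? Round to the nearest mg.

τ/t½ = 81/48 ≈ 1.6875, so f = (1/2)^(81/48) ≈ 0.310464.
Cmin,ss = (D/Vd)·f/(1−f), so D = Cmin,ss·Vd·(1−f)/f.
D = 24 × 149 × (1−f)/f ≈ 24 × 149 × 2.22099 ≈ 7942.26 mg.

7942 mg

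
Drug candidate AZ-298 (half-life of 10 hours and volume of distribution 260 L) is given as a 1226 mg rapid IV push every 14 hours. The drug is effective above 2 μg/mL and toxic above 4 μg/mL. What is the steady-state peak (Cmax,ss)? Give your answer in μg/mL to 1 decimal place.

7.6 μg/mL

k = ln2/t½ = ln2/10 ≈ 0.069315 h⁻¹; fraction remaining f = e^(−kτ) = e^(−0.069315×14) ≈ 0.3789.
Accumulation ratio R = 1/(1 − f) ≈ 1/0.6211 ≈ 1.6100.
Single-dose peak C₀ = D/Vd = 1226/260 ≈ 4.715 μg/mL.
Steady-state peak Cmax,ss = C₀·R ≈ 4.715 × 1.6100 ≈ 7.591 μg/mL.
Peak 7.6 μg/mL vs MTC 4 μg/mL: exceeds toxic threshold.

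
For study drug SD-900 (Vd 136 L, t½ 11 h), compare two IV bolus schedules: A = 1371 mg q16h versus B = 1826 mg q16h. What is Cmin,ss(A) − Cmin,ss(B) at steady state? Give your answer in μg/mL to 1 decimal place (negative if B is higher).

-1.9 μg/mL

Regimen A: f = (1/2)^(16/11) ≈ 0.3649; Cmin,ss = (1371/136)·f/(1−f) ≈ 5.792 μg/mL.
Regimen B: f = (1/2)^(16/11) ≈ 0.3649; Cmin,ss = (1826/136)·f/(1−f) ≈ 7.714 μg/mL.
Difference ≈ 5.792 − 7.714 ≈ -1.922 μg/mL.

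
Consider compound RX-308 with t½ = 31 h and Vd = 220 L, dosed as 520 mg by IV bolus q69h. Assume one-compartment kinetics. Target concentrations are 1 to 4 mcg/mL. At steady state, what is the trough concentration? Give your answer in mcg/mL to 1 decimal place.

0.6 mcg/mL

Over one 69-h interval, 69/31 ≈ 2.2258 half-lives elapse, leaving f ≈ 0.2138 of each dose.
At steady state, accumulation factor R = 1/(1 − e^(−kτ)) ≈ 1.2719.
Each bolus raises the concentration by D/Vd = 520/220 ≈ 2.364 mcg/mL.
Steady-state peak Cmax,ss = C₀·R ≈ 2.364 × 1.2719 ≈ 3.007 mcg/mL.
Steady-state trough Cmin,ss = Cmax,ss·f ≈ 3.007 × 0.2138 ≈ 0.643 mcg/mL.
Trough 0.6 mcg/mL vs MEC 1 mcg/mL: subtherapeutic.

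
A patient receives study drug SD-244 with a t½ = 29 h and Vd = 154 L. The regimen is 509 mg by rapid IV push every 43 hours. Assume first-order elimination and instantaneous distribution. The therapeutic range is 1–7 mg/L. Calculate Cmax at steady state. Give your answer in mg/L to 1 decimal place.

5.1 mg/L

k = ln2/t½ = ln2/29 ≈ 0.023902 h⁻¹; fraction remaining f = e^(−kτ) = e^(−0.023902×43) ≈ 0.3578.
Accumulation ratio R = 1/(1 − f) ≈ 1/0.6422 ≈ 1.5571.
Single-dose peak C₀ = D/Vd = 509/154 ≈ 3.305 mg/L.
Steady-state peak Cmax,ss = C₀·R ≈ 3.305 × 1.5571 ≈ 5.146 mg/L.
Peak 5.1 mg/L vs MTC 7 mg/L: below toxic threshold.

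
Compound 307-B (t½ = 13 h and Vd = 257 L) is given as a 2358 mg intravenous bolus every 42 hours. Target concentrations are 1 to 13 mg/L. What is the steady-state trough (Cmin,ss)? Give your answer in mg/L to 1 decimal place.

1.1 mg/L

Over one 42-h interval, 42/13 ≈ 3.2308 half-lives elapse, leaving f ≈ 0.1065 of each dose.
Accumulation ratio R = 1/(1 − f) ≈ 1/0.8935 ≈ 1.1192.
Single-dose peak C₀ = D/Vd = 2358/257 ≈ 9.175 mg/L.
Cmax,ss = C₀/(1 − f) ≈ 9.175/0.8935 ≈ 10.269 mg/L.
One interval later, Cmin,ss = Cmax,ss·e^(−kτ) ≈ 10.269 × 0.1065 ≈ 1.094 mg/L.
Trough 1.1 mg/L vs MEC 1 mg/L: adequate.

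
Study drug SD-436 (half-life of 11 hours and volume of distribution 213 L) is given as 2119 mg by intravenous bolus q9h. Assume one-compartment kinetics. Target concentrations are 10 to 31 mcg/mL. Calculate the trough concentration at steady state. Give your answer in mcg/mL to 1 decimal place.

13.0 mcg/mL

Over one 9-h interval, 9/11 ≈ 0.81818 half-lives elapse, leaving f ≈ 0.5672 of each dose.
Each bolus raises the concentration by D/Vd = 2119/213 ≈ 9.948 mcg/mL.
Steady-state trough Cmin,ss = C₀·f/(1−f) ≈ 9.948 × 0.5672/0.4328 ≈ 13.037 mcg/mL.
Trough 13.0 mcg/mL vs MEC 10 mcg/mL: adequate.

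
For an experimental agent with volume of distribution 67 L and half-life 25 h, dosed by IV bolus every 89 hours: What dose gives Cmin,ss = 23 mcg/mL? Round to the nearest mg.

16634 mg

τ/t½ = 89/25 ≈ 3.56, so f = (1/2)^(89/25) ≈ 0.084788.
Cmin,ss = (D/Vd)·f/(1−f), so D = Cmin,ss·Vd·(1−f)/f.
D = 23 × 67 × (1−f)/f ≈ 23 × 67 × 10.79412 ≈ 16633.74 mg.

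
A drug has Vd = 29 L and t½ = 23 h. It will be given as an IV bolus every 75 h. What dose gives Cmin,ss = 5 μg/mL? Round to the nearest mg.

1245 mg

τ/t½ = 75/23 ≈ 3.2609, so f = (1/2)^(75/23) ≈ 0.104323.
Cmin,ss = (D/Vd)·f/(1−f), so D = Cmin,ss·Vd·(1−f)/f.
D = 5 × 29 × (1−f)/f ≈ 5 × 29 × 8.58561 ≈ 1244.91 mg.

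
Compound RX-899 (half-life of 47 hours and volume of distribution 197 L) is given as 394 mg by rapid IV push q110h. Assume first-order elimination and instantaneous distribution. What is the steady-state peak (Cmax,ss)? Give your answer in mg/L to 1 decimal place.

2.5 mg/L

τ/t½ = 110/47 ≈ 2.3404, so fraction remaining f = (1/2)^(110/47) ≈ 0.1975.
Accumulation ratio R = 1/(1 − f) ≈ 1/0.8025 ≈ 1.2461.
Single-dose peak C₀ = D/Vd = 394/197 ≈ 2.000 mg/L.
Steady-state peak Cmax,ss = C₀·R ≈ 2.000 × 1.2461 ≈ 2.492 mg/L.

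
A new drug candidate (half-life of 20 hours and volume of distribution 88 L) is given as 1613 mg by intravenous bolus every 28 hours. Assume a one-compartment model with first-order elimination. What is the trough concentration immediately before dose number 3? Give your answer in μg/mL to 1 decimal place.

f = (1/2)^(τ/t½) = (1/2)^(28/20) ≈ 0.3789.
C₀ = D/Vd = 1613/88 ≈ 18.330 μg/mL.
Before the 3rd dose, 2 doses have been given. Superposition: Cmin = C₀·(f + f²).
≈ 18.330 × (0.3789 + 0.1436) ≈ 18.330 × 0.5225 ≈ 9.577 μg/mL.

9.6 μg/mL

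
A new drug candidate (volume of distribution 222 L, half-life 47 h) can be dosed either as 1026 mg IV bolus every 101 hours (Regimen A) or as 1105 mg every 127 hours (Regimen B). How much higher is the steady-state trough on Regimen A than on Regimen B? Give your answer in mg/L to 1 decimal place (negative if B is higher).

Regimen A: f = (1/2)^(101/47) ≈ 0.2255; Cmin,ss = (1026/222)·f/(1−f) ≈ 1.346 mg/L.
Regimen B: f = (1/2)^(127/47) ≈ 0.1537; Cmin,ss = (1105/222)·f/(1−f) ≈ 0.904 mg/L.
Difference ≈ 1.346 − 0.904 ≈ 0.442 mg/L.

0.4 mg/L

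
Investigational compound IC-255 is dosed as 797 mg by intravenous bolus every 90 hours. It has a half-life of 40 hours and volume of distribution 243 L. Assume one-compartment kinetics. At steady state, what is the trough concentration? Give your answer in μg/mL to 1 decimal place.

0.9 μg/mL

k = ln2/t½ = ln2/40 ≈ 0.017329 h⁻¹; fraction remaining f = e^(−kτ) = e^(−0.017329×90) ≈ 0.2102.
Accumulation ratio R = 1/(1 − f) ≈ 1/0.7898 ≈ 1.2661.
Each bolus raises the concentration by D/Vd = 797/243 ≈ 3.280 μg/mL.
Cmax,ss = C₀/(1 − f) ≈ 3.280/0.7898 ≈ 4.153 μg/mL.
One interval later, Cmin,ss = Cmax,ss·e^(−kτ) ≈ 4.153 × 0.2102 ≈ 0.873 μg/mL.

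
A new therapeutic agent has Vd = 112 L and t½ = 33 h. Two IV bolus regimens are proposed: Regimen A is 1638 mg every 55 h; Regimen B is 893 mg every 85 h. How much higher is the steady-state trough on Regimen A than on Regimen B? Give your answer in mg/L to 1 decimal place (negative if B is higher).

Regimen A: f = (1/2)^(55/33) ≈ 0.3150; Cmin,ss = (1638/112)·f/(1−f) ≈ 6.725 mg/L.
Regimen B: f = (1/2)^(85/33) ≈ 0.1677; Cmin,ss = (893/112)·f/(1−f) ≈ 1.607 mg/L.
Difference ≈ 6.725 − 1.607 ≈ 5.118 mg/L.

5.1 mg/L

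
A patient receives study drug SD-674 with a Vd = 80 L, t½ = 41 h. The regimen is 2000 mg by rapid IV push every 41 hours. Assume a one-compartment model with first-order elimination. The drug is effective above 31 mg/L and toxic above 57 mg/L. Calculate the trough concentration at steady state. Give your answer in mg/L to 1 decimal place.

25.0 mg/L

τ = 41 h = 1 half-life, so f = (1/2)^1 = 0.5.
Accumulation ratio R = 1/(1 − f) = 1/0.5 = 2/1.
Single-dose peak C₀ = D/Vd = 2000/80 = 25 mg/L.
Steady-state peak Cmax,ss = C₀·R = 25 × 2/1 ≈ 50.000 mg/L.
Steady-state trough Cmin,ss = Cmax,ss·f ≈ 50.000 × 0.5 ≈ 25.000 mg/L.
Trough 25.0 mg/L vs MEC 31 mg/L: subtherapeutic.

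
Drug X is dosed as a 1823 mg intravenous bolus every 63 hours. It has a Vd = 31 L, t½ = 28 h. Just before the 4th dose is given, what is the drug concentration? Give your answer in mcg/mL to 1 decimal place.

f = (1/2)^(τ/t½) = (1/2)^(63/28) ≈ 0.2102.
C₀ = D/Vd = 1823/31 ≈ 58.806 mcg/mL.
Before the 4th dose, 3 doses have been given. Superposition: Cmin = C₀·(f + f² + … + f^3).
≈ 58.806 × (0.2102 + 0.0442 + 0.0093) ≈ 58.806 × 0.2637 ≈ 15.507 mcg/mL.

15.5 mcg/mL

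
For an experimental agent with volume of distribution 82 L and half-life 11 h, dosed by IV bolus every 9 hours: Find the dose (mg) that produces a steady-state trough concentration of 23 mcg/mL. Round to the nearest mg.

1439 mg

τ/t½ = 9/11 ≈ 0.81818, so f = (1/2)^(9/11) ≈ 0.567156.
Cmin,ss = (D/Vd)·f/(1−f), so D = Cmin,ss·Vd·(1−f)/f.
D = 23 × 82 × (1−f)/f ≈ 23 × 82 × 0.76318 ≈ 1439.36 mg.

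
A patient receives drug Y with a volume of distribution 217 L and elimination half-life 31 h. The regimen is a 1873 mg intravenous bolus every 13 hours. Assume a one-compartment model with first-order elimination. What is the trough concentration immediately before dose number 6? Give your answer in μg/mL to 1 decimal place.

19.6 μg/mL

f = (1/2)^(τ/t½) = (1/2)^(13/31) ≈ 0.7478.
C₀ = D/Vd = 1873/217 ≈ 8.631 μg/mL.
Before the 6th dose, 5 doses have been given. Superposition: Cmin = C₀·(f + f² + … + f^5).
≈ 8.631 × (0.7478 + 0.5592 + 0.4182 + 0.3127 + 0.2338) ≈ 8.631 × 2.2717 ≈ 19.607 μg/mL.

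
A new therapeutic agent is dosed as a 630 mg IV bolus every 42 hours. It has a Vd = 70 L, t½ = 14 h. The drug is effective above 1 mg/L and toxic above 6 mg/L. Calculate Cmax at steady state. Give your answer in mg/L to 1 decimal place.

10.3 mg/L

The dosing interval is 3 half-lives, so f = 2^(−3) = 0.125.
Accumulation ratio R = 1/(1 − f) = 1/0.875 = 8/7.
Single-dose peak C₀ = D/Vd = 630/70 = 9 mg/L.
Steady-state peak Cmax,ss = C₀·R = 9 × 8/7 ≈ 10.286 mg/L.
Peak 10.3 mg/L vs MTC 6 mg/L: exceeds toxic threshold.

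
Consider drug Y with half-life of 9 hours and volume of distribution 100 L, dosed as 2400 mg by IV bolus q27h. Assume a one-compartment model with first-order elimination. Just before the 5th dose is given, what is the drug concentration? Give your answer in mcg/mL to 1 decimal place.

f = (1/2)^(τ/t½) = (1/2)^(27/9) ≈ 0.1250.
C₀ = D/Vd = 2400/100 ≈ 24.000 mcg/mL.
Before the 5th dose, 4 doses have been given. Superposition: Cmin = C₀·(f + f² + … + f^4).
≈ 24.000 × (0.1250 + 0.0156 + 0.0020 + 0.0002) ≈ 24.000 × 0.1428 ≈ 3.427 mcg/mL.

3.4 mcg/mL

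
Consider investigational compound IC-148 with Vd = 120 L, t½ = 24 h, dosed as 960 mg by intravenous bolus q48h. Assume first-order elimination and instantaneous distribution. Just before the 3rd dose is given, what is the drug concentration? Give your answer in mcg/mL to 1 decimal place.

f = (1/2)^(τ/t½) = (1/2)^(48/24) ≈ 0.2500.
C₀ = D/Vd = 960/120 ≈ 8.000 mcg/mL.
Before the 3rd dose, 2 doses have been given. Superposition: Cmin = C₀·(f + f²).
≈ 8.000 × (0.2500 + 0.0625) ≈ 8.000 × 0.3125 ≈ 2.500 mcg/mL.

2.5 mcg/mL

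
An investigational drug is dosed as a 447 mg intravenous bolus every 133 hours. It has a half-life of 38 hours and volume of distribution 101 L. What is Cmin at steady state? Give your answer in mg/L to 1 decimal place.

0.4 mg/L

k = ln2/t½ = ln2/38 ≈ 0.018241 h⁻¹; fraction remaining f = e^(−kτ) = e^(−0.018241×133) ≈ 0.0884.
Accumulation ratio R = 1/(1 − f) ≈ 1/0.9116 ≈ 1.0970.
Single-dose peak C₀ = D/Vd = 447/101 ≈ 4.426 mg/L.
Steady-state peak Cmax,ss = C₀·R ≈ 4.426 × 1.0970 ≈ 4.855 mg/L.
Steady-state trough Cmin,ss = Cmax,ss·f ≈ 4.855 × 0.0884 ≈ 0.429 mg/L.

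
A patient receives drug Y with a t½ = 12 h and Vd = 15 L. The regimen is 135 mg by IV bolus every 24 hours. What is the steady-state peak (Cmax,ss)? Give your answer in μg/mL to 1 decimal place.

12.0 μg/mL

The dosing interval is 2 half-lives, so f = 2^(−2) = 0.25.
Accumulation ratio R = 1/(1 − f) = 1/0.75 = 4/3.
Single-dose peak C₀ = D/Vd = 135/15 = 9 μg/mL.
Steady-state peak Cmax,ss = C₀·R = 9 × 4/3 ≈ 12.000 μg/mL.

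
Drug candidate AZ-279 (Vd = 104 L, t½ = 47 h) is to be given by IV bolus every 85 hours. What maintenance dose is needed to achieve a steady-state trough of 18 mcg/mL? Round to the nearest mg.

4685 mg

τ/t½ = 85/47 ≈ 1.8085, so f = (1/2)^(85/47) ≈ 0.285485.
Cmin,ss = (D/Vd)·f/(1−f), so D = Cmin,ss·Vd·(1−f)/f.
D = 18 × 104 × (1−f)/f ≈ 18 × 104 × 2.50281 ≈ 4685.26 mg.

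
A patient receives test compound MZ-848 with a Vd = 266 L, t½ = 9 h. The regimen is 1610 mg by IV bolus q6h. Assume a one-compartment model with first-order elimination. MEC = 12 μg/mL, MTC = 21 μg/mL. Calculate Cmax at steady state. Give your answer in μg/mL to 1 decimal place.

16.4 μg/mL

τ/t½ = 6/9 ≈ 0.66667, so fraction remaining f = (1/2)^(6/9) ≈ 0.6300.
At steady state, accumulation factor R = 1/(1 − e^(−kτ)) ≈ 2.7027.
Each bolus raises the concentration by D/Vd = 1610/266 ≈ 6.053 μg/mL.
Steady-state peak Cmax,ss = C₀·R ≈ 6.053 × 2.7027 ≈ 16.359 μg/mL.
Peak 16.4 μg/mL vs MTC 21 μg/mL: below toxic threshold.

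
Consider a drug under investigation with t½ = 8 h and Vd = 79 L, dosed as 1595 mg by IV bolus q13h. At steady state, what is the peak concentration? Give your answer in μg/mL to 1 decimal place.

29.9 μg/mL

τ/t½ = 13/8 ≈ 1.625, so fraction remaining f = (1/2)^(13/8) ≈ 0.3242.
At steady state, accumulation factor R = 1/(1 − e^(−kτ)) ≈ 1.4797.
Single-dose peak C₀ = D/Vd = 1595/79 ≈ 20.190 μg/mL.
Cmax,ss = C₀/(1 − f) ≈ 20.190/0.6758 ≈ 29.876 μg/mL.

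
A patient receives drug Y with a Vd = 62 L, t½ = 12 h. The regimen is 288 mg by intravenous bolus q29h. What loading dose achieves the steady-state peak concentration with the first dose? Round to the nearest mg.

f = (1/2)^(29/12) ≈ 0.187288; accumulation ratio R = 1/(1−f) ≈ 1.23045.
Loading dose to hit Cmax,ss on first dose: D_load = D_maint·R ≈ 288 × 1.23045 ≈ 354.37 mg.

354 mg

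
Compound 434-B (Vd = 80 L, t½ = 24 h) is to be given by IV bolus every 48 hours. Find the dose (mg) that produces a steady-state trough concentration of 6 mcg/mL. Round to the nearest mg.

1440 mg

τ/t½ = 48/24 ≈ 2, so f = (1/2)^(48/24) ≈ 0.250000.
Cmin,ss = (D/Vd)·f/(1−f), so D = Cmin,ss·Vd·(1−f)/f.
D = 6 × 80 × (1−f)/f ≈ 6 × 80 × 3.00000 ≈ 1440.00 mg.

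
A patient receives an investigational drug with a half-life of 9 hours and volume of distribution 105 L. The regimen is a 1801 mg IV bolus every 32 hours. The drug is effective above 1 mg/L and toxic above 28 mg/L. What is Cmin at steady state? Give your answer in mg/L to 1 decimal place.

1.6 mg/L

Over one 32-h interval, 32/9 ≈ 3.5556 half-lives elapse, leaving f ≈ 0.0850 of each dose.
At steady state, accumulation factor R = 1/(1 − e^(−kτ)) ≈ 1.0929.
Single-dose peak C₀ = D/Vd = 1801/105 ≈ 17.152 mg/L.
Steady-state peak Cmax,ss = C₀·R ≈ 17.152 × 1.0929 ≈ 18.745 mg/L.
Steady-state trough Cmin,ss = Cmax,ss·f ≈ 18.745 × 0.0850 ≈ 1.593 mg/L.
Trough 1.6 mg/L vs MEC 1 mg/L: adequate.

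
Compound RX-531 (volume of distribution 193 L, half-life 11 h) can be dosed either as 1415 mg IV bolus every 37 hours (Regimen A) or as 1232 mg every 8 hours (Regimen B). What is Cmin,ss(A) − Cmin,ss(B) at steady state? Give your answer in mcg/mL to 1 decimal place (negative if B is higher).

Regimen A: f = (1/2)^(37/11) ≈ 0.0972; Cmin,ss = (1415/193)·f/(1−f) ≈ 0.789 mcg/mL.
Regimen B: f = (1/2)^(8/11) ≈ 0.6040; Cmin,ss = (1232/193)·f/(1−f) ≈ 9.736 mcg/mL.
Difference ≈ 0.789 − 9.736 ≈ -8.947 mcg/mL.

-8.9 mcg/mL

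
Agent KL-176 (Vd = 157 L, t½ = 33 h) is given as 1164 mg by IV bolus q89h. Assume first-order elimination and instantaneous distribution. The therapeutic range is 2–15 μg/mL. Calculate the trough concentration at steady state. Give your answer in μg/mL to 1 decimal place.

1.4 μg/mL

k = ln2/t½ = ln2/33 ≈ 0.021004 h⁻¹; fraction remaining f = e^(−kτ) = e^(−0.021004×89) ≈ 0.1542.
Accumulation ratio R = 1/(1 − f) ≈ 1/0.8458 ≈ 1.1823.
Single-dose peak C₀ = D/Vd = 1164/157 ≈ 7.414 μg/mL.
Cmax,ss = C₀/(1 − f) ≈ 7.414/0.8458 ≈ 8.766 μg/mL.
One interval later, Cmin,ss = Cmax,ss·e^(−kτ) ≈ 8.766 × 0.1542 ≈ 1.352 μg/mL.
Trough 1.4 μg/mL vs MEC 2 μg/mL: subtherapeutic.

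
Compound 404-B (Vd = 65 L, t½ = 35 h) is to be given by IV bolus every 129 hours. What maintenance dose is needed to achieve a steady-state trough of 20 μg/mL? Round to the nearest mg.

τ/t½ = 129/35 ≈ 3.6857, so f = (1/2)^(129/35) ≈ 0.077712.
Cmin,ss = (D/Vd)·f/(1−f), so D = Cmin,ss·Vd·(1−f)/f.
D = 20 × 65 × (1−f)/f ≈ 20 × 65 × 11.86803 ≈ 15428.44 mg.

15428 mg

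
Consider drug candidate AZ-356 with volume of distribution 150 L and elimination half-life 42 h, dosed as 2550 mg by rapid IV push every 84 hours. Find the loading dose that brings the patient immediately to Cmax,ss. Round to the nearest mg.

3400 mg

f = (1/2)^(84/42) ≈ 0.250000; accumulation ratio R = 1/(1−f) ≈ 1.33333.
Loading dose to hit Cmax,ss on first dose: D_load = D_maint·R ≈ 2550 × 1.33333 ≈ 3399.99 mg.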